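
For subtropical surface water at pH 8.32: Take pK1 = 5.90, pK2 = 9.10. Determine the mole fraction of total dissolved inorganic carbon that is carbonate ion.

α₂ = 1 / (1 + [H⁺]/K2 + [H⁺]²/(K1K2)) = 1 / (1 + 10^+0.78 + 10^-1.64)
   = 1 / (1 + 6.0256 + 0.022909) = 1/7.0485 = 0.1419

α₂ = 0.142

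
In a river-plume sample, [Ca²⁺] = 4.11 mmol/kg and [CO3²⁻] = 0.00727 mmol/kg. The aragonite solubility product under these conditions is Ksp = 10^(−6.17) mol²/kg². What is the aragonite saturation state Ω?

Ω = 0.0442

Ksp = 10^(−6.17) = 6.761×10^-7
Ω = [Ca²⁺][CO3²⁻]/Ksp = (4.11×10^-3)(0.00727×10^-3) / 6.761×10^-7 = 0.0442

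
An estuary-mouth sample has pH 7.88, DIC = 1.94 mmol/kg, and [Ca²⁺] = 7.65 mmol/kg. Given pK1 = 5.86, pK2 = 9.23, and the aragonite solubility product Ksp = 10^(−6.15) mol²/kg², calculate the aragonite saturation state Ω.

α₂ = 1 / (1 + [H⁺]/K2 + [H⁺]²/(K1K2)) = 1 / (1 + 10^+1.35 + 10^-0.67)
   = 1 / (1 + 22.387 + 0.21380) = 1/23.601 = 0.04237
[CO3²⁻] = α₂ × DIC = 0.04237 × 1.94 = 0.08220 mmol/kg
Ksp = 10^(−6.15) = 7.079×10^-7
Ω = [Ca²⁺][CO3²⁻]/Ksp = (7.65×10^-3)(8.220×10^-5) / 7.079×10^-7 = 0.888

Ω = 0.888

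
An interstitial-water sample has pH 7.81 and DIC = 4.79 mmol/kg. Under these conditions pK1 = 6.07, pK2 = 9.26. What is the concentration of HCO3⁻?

α₁ = 1 / (1 + [H⁺]/K1 + K2/[H⁺]) = 1 / (1 + 10^-1.74 + 10^-1.45)
   = 1 / (1 + 0.018197 + 0.035481) = 1/1.0537 = 0.9491
[HCO3⁻] = α₁ × DIC = 0.9491 × 4.79 = 4.55 mmol/kg

[HCO3⁻] = 4.55 mmol/kg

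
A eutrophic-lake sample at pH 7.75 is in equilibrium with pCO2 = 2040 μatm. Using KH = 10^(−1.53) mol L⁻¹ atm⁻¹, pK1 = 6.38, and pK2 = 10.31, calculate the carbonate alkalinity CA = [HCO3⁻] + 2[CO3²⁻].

CA = 1.42 mmol/L

[CO2*] = KH · pCO2 = 10^(−1.53) × 2040×10^-6 = 6.020×10^-5 mol/L
α₀ = 1/(1 + K1/[H⁺] + K1K2/[H⁺]²) = 1/(1 + 10^+1.37 + 10^-1.19) = 0.04080
DIC = [CO2*]/α₀ = 6.020×10^-5 / 0.04080 = 1.475 mmol/L
CA = (α₁ + 2α₂)·DIC = (0.9566 + 2×0.002635) × 1.475 = 1.42 mmol/L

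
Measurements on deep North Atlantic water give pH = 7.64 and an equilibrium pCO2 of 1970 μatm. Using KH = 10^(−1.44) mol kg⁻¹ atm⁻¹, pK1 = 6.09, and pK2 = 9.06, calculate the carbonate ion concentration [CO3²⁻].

[CO2*] = KH · pCO2 = 10^(−1.44) × 1970×10^-6 = 7.153×10^-5 mol/kg
α₀ = 1/(1 + K1/[H⁺] + K1K2/[H⁺]²) = 1/(1 + 10^+1.55 + 10^+0.13) = 0.02643
DIC = [CO2*]/α₀ = 7.153×10^-5 / 0.02643 = 2.706 mmol/kg
[CO3²⁻] = α₂·DIC; α₂ = 0.03566, so [CO3²⁻] = 0.03566 × 2.706 = 0.0965 mmol/kg

[CO3²⁻] = 0.0965 mmol/kg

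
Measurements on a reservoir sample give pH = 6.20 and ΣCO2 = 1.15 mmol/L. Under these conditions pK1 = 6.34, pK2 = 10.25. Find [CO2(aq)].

α₀ = 1 / (1 + K1/[H⁺] + K1K2/[H⁺]²) = 1 / (1 + 10^-0.14 + 10^-4.19)
   = 1 / (1 + 0.72444 + 6.4565×10^-5) = 1/1.7245 = 0.5799
[CO2*] = α₀ × DIC = 0.5799 × 1.15 = 0.667 mmol/L

[CO2*] = 0.667 mmol/L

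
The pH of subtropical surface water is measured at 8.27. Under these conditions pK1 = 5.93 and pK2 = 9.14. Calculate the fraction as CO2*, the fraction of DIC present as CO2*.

α₀ = 1 / (1 + K1/[H⁺] + K1K2/[H⁺]²) = 1 / (1 + 10^+2.34 + 10^+1.47)
   = 1 / (1 + 218.78 + 29.512) = 1/249.29 = 0.004011

α₀ = 0.00401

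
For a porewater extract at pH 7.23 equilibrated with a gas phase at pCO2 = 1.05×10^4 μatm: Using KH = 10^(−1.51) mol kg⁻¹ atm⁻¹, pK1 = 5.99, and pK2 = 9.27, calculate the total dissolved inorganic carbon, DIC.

DIC = 6.01 mmol/kg

[CO2*] = KH · pCO2 = 10^(−1.51) × 1.05×10^4×10^-6 = 3.245×10^-4 mol/kg
α₀ = 1/(1 + K1/[H⁺] + K1K2/[H⁺]²) = 1/(1 + 10^+1.24 + 10^-0.80) = 0.05395
DIC = [CO2*]/α₀ = 3.245×10^-4 / 0.05395 = 6.01 mmol/kg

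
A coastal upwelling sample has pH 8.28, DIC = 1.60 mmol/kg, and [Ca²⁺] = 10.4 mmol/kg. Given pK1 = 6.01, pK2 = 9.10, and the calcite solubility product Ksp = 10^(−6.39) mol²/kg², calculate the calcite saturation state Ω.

α₂ = 1 / (1 + [H⁺]/K2 + [H⁺]²/(K1K2)) = 1 / (1 + 10^+0.82 + 10^-1.45)
   = 1 / (1 + 6.6069 + 0.035481) = 1/7.6424 = 0.1308
[CO3²⁻] = α₂ × DIC = 0.1308 × 1.60 = 0.2094 mmol/kg
Ksp = 10^(−6.39) = 4.074×10^-7
Ω = [Ca²⁺][CO3²⁻]/Ksp = (10.4×10^-3)(2.094×10^-4) / 4.074×10^-7 = 5.34

Ω = 5.34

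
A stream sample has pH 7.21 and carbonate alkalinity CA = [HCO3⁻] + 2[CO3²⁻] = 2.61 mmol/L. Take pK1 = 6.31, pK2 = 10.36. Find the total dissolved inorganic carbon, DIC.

CA = [HCO3⁻] + 2[CO3²⁻] = (α₁ + 2α₂)·DIC
At pH 7.21: [H⁺]/K1 = 10^-0.90 = 0.12589, K2/[H⁺] = 10^-3.15 = 0.00070795
α₁ = 1/(1 + 0.12589 + 0.00070795) = 1/1.1266 = 0.8876; α₂ = α₁·K2/[H⁺] = 0.0006284
α₁ + 2α₂ = 0.8889
DIC = CA / (α₁ + 2α₂) = 2.61 / 0.8889 = 2.94 mmol/L

DIC = 2.94 mmol/L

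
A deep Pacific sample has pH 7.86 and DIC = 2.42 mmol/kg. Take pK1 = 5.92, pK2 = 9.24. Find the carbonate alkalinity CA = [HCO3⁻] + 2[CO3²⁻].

CA = 2.49 mmol/kg

CA = [HCO3⁻] + 2[CO3²⁻] = (α₁ + 2α₂)·DIC
At pH 7.86: [H⁺]/K1 = 10^-1.94 = 0.011482, K2/[H⁺] = 10^-1.38 = 0.041687
α₁ = 1/(1 + 0.011482 + 0.041687) = 1/1.0532 = 0.9495; α₂ = α₁·K2/[H⁺] = 0.03958
α₁ + 2α₂ = 1.0287
CA = 1.0287 × 2.42 = 2.49 mmol/kg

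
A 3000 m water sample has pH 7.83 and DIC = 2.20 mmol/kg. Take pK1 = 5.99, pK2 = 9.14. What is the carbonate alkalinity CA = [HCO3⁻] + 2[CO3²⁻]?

CA = 2.27 mmol/kg

CA = [HCO3⁻] + 2[CO3²⁻] = (α₁ + 2α₂)·DIC
At pH 7.83: [H⁺]/K1 = 10^-1.84 = 0.014454, K2/[H⁺] = 10^-1.31 = 0.048978
α₁ = 1/(1 + 0.014454 + 0.048978) = 1/1.0634 = 0.9404; α₂ = α₁·K2/[H⁺] = 0.04606
α₁ + 2α₂ = 1.0325
CA = 1.0325 × 2.20 = 2.27 mmol/kg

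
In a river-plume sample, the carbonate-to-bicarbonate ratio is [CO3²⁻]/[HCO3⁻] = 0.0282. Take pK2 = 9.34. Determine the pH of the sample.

pH = 7.79

From K2 = [H⁺][CO3²⁻]/[HCO3⁻]:  pH = pK2 + log₁₀([CO3²⁻]/[HCO3⁻])
log₁₀(0.0282) = -1.550
pH = 9.34 + (-1.550) = 7.79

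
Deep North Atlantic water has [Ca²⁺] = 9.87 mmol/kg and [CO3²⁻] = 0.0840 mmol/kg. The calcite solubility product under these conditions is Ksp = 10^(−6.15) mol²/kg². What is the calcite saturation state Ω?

Ω = 1.17

Ksp = 10^(−6.15) = 7.079×10^-7
Ω = [Ca²⁺][CO3²⁻]/Ksp = (9.87×10^-3)(0.0840×10^-3) / 7.079×10^-7 = 1.17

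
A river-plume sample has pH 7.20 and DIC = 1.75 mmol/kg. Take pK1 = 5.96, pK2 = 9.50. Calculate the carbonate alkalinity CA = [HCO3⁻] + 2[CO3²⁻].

CA = 1.66 mmol/kg

CA = [HCO3⁻] + 2[CO3²⁻] = (α₁ + 2α₂)·DIC
At pH 7.20: [H⁺]/K1 = 10^-1.24 = 0.057544, K2/[H⁺] = 10^-2.30 = 0.0050119
α₁ = 1/(1 + 0.057544 + 0.0050119) = 1/1.0626 = 0.9411; α₂ = α₁·K2/[H⁺] = 0.004717
α₁ + 2α₂ = 0.9506
CA = 0.9506 × 1.75 = 1.66 mmol/kg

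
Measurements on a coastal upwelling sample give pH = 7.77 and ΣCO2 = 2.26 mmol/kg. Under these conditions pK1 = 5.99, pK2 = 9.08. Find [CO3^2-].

α₂ = 1 / (1 + [H⁺]/K2 + [H⁺]²/(K1K2)) = 1 / (1 + 10^+1.31 + 10^-0.47)
   = 1 / (1 + 20.417 + 0.33884) = 1/21.756 = 0.04596
[CO3²⁻] = α₂ × DIC = 0.04596 × 2.26 = 0.104 mmol/kg

[CO3²⁻] = 0.104 mmol/kg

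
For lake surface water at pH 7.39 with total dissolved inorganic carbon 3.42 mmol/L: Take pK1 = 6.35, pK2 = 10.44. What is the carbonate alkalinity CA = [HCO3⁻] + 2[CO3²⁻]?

CA = 3.14 mmol/L

CA = [HCO3⁻] + 2[CO3²⁻] = (α₁ + 2α₂)·DIC
At pH 7.39: [H⁺]/K1 = 10^-1.04 = 0.091201, K2/[H⁺] = 10^-3.05 = 0.00089125
α₁ = 1/(1 + 0.091201 + 0.00089125) = 1/1.0921 = 0.9157; α₂ = α₁·K2/[H⁺] = 0.0008161
α₁ + 2α₂ = 0.9173
CA = 0.9173 × 3.42 = 3.14 mmol/L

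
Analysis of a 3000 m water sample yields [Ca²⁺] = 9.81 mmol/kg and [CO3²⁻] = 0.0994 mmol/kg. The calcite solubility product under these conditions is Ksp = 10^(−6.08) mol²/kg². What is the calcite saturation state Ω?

Ω = 1.17

Ksp = 10^(−6.08) = 8.318×10^-7
Ω = [Ca²⁺][CO3²⁻]/Ksp = (9.81×10^-3)(0.0994×10^-3) / 8.318×10^-7 = 1.17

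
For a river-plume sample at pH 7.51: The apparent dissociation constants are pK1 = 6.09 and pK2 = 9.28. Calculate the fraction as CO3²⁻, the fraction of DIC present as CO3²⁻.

α₂ = 1 / (1 + [H⁺]/K2 + [H⁺]²/(K1K2)) = 1 / (1 + 10^+1.77 + 10^+0.35)
   = 1 / (1 + 58.884 + 2.2387) = 1/62.123 = 0.01610

α₂ = 0.0161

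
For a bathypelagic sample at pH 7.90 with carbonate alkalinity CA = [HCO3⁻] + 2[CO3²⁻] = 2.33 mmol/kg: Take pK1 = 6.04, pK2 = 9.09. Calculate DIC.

DIC = 2.23 mmol/kg

CA = [HCO3⁻] + 2[CO3²⁻] = (α₁ + 2α₂)·DIC
At pH 7.90: [H⁺]/K1 = 10^-1.86 = 0.013804, K2/[H⁺] = 10^-1.19 = 0.064565
α₁ = 1/(1 + 0.013804 + 0.064565) = 1/1.0784 = 0.9273; α₂ = α₁·K2/[H⁺] = 0.05987
α₁ + 2α₂ = 1.0471
DIC = CA / (α₁ + 2α₂) = 2.33 / 1.0471 = 2.23 mmol/kg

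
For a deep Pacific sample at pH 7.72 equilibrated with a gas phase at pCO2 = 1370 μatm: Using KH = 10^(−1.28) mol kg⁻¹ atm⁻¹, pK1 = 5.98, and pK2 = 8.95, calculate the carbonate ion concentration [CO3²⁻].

[CO2*] = KH · pCO2 = 10^(−1.28) × 1370×10^-6 = 7.190×10^-5 mol/kg
α₀ = 1/(1 + K1/[H⁺] + K1K2/[H⁺]²) = 1/(1 + 10^+1.74 + 10^+0.51) = 0.01689
DIC = [CO2*]/α₀ = 7.190×10^-5 / 0.01689 = 4.256 mmol/kg
[CO3²⁻] = α₂·DIC; α₂ = 0.05467, so [CO3²⁻] = 0.05467 × 4.256 = 0.233 mmol/kg

[CO3²⁻] = 0.233 mmol/kg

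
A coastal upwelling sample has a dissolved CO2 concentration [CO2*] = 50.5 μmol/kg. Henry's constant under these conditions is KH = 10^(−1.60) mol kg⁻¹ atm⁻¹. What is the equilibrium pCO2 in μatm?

KH = 10^(−1.60) = 2.512×10^-2 mol kg⁻¹ atm⁻¹
pCO2 = [CO2*]/KH = 50.5×10^-6 / 2.512×10^-2 = 2.01×10^-3 atm = 2010 μatm

pCO2 = 2010 μatm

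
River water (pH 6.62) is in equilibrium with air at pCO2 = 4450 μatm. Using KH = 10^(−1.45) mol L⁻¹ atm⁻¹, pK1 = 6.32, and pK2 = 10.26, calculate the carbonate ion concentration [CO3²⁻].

[CO2*] = KH · pCO2 = 10^(−1.45) × 4450×10^-6 = 1.579×10^-4 mol/L
α₀ = 1/(1 + K1/[H⁺] + K1K2/[H⁺]²) = 1/(1 + 10^+0.30 + 10^-3.34) = 0.3338
DIC = [CO2*]/α₀ = 1.579×10^-4 / 0.3338 = 0.4730 mmol/L
[CO3²⁻] = α₂·DIC; α₂ = 0.0001526, so [CO3²⁻] = 0.0001526 × 0.4730 = 7.22×10^-5 mmol/L = 0.0722 μmol/L

[CO3²⁻] = 0.0722 μmol/L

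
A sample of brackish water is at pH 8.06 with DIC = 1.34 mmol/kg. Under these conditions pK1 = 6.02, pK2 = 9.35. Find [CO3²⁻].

α₂ = 1 / (1 + [H⁺]/K2 + [H⁺]²/(K1K2)) = 1 / (1 + 10^+1.29 + 10^-0.75)
   = 1 / (1 + 19.498 + 0.17783) = 1/20.676 = 0.04836
[CO3²⁻] = α₂ × DIC = 0.04836 × 1.34 = 0.0648 mmol/kg

[CO3²⁻] = 0.0648 mmol/kg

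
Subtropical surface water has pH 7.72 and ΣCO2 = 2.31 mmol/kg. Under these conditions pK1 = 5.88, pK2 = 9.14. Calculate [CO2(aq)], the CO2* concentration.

α₀ = 1 / (1 + K1/[H⁺] + K1K2/[H⁺]²) = 1 / (1 + 10^+1.84 + 10^+0.42)
   = 1 / (1 + 69.183 + 2.6303) = 1/72.813 = 0.01373
[CO2*] = α₀ × DIC = 0.01373 × 2.31 = 0.0317 mmol/kg

[CO2*] = 0.0317 mmol/kg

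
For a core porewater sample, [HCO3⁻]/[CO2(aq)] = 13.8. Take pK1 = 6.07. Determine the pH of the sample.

pH = 7.21

From K1 = [H⁺][HCO3⁻]/[CO2(aq)]:  pH = pK1 + log₁₀([HCO3⁻]/[CO2(aq)])
log₁₀(13.8) = +1.140
pH = 6.07 + (+1.140) = 7.21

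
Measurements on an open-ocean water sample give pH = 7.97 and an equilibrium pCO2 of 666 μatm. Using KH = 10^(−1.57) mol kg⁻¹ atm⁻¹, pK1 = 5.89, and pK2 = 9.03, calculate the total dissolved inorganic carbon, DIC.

[CO2*] = KH · pCO2 = 10^(−1.57) × 666×10^-6 = 1.793×10^-5 mol/kg
α₀ = 1/(1 + K1/[H⁺] + K1K2/[H⁺]²) = 1/(1 + 10^+2.08 + 10^+1.02) = 0.007593
DIC = [CO2*]/α₀ = 1.793×10^-5 / 0.007593 = 2.36 mmol/kg

DIC = 2.36 mmol/kg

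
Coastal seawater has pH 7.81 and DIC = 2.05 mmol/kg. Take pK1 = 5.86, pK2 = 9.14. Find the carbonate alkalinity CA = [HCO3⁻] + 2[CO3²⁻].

CA = 2.12 mmol/kg

CA = [HCO3⁻] + 2[CO3²⁻] = (α₁ + 2α₂)·DIC
At pH 7.81: [H⁺]/K1 = 10^-1.95 = 0.011220, K2/[H⁺] = 10^-1.33 = 0.046774
α₁ = 1/(1 + 0.011220 + 0.046774) = 1/1.0580 = 0.9452; α₂ = α₁·K2/[H⁺] = 0.04421
α₁ + 2α₂ = 1.0336
CA = 1.0336 × 2.05 = 2.12 mmol/kg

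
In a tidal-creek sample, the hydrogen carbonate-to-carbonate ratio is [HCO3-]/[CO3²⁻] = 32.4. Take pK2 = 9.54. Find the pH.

pH = 8.03

From K2 = [H⁺][CO3²⁻]/[HCO3-]:  pH = pK2 − log₁₀([HCO3-]/[CO3²⁻])
log₁₀(32.4) = +1.511
pH = 9.54 − (+1.511) = 8.03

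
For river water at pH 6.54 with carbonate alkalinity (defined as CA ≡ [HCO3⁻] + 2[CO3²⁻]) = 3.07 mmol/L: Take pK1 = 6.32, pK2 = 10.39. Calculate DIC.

DIC = 4.92 mmol/L

CA = [HCO3⁻] + 2[CO3²⁻] = (α₁ + 2α₂)·DIC
At pH 6.54: [H⁺]/K1 = 10^-0.22 = 0.60256, K2/[H⁺] = 10^-3.85 = 0.00014125
α₁ = 1/(1 + 0.60256 + 0.00014125) = 1/1.6027 = 0.6239; α₂ = α₁·K2/[H⁺] = 8.813×10^-5
α₁ + 2α₂ = 0.6241
DIC = CA / (α₁ + 2α₂) = 3.07 / 0.6241 = 4.92 mmol/L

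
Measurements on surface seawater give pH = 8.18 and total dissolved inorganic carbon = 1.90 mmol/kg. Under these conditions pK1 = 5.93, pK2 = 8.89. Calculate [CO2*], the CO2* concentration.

α₀ = 1 / (1 + K1/[H⁺] + K1K2/[H⁺]²) = 1 / (1 + 10^+2.25 + 10^+1.54)
   = 1 / (1 + 177.83 + 34.674) = 1/213.50 = 0.004684
[CO2*] = α₀ × DIC = 0.004684 × 1.90 = 0.00890 mmol/kg = 8.90 μmol/kg

[CO2*] = 8.90 μmol/kg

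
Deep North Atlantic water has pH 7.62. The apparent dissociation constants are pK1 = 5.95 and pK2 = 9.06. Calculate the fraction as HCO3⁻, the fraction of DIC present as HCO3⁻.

α₁ = 0.945

α₁ = 1 / (1 + [H⁺]/K1 + K2/[H⁺]) = 1 / (1 + 10^-1.67 + 10^-1.44)
   = 1 / (1 + 0.021380 + 0.036308) = 1/1.0577 = 0.9455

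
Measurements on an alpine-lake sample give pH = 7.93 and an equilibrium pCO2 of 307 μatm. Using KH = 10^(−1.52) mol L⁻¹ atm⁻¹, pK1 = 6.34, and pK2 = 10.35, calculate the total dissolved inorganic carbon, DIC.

DIC = 0.371 mmol/L

[CO2*] = KH · pCO2 = 10^(−1.52) × 307×10^-6 = 9.271×10^-6 mol/L
α₀ = 1/(1 + K1/[H⁺] + K1K2/[H⁺]²) = 1/(1 + 10^+1.59 + 10^-0.83) = 0.02497
DIC = [CO2*]/α₀ = 9.271×10^-6 / 0.02497 = 0.371 mmol/L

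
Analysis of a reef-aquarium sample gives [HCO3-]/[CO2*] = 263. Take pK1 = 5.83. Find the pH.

pH = 8.25

From K1 = [H⁺][HCO3-]/[CO2*]:  pH = pK1 + log₁₀([HCO3-]/[CO2*])
log₁₀(263) = +2.420
pH = 5.83 + (+2.420) = 8.25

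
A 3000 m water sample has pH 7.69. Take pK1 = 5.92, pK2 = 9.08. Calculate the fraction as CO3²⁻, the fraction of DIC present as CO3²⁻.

α₂ = 0.0385

α₂ = 1 / (1 + [H⁺]/K2 + [H⁺]²/(K1K2)) = 1 / (1 + 10^+1.39 + 10^-0.38)
   = 1 / (1 + 24.547 + 0.41687) = 1/25.964 = 0.03851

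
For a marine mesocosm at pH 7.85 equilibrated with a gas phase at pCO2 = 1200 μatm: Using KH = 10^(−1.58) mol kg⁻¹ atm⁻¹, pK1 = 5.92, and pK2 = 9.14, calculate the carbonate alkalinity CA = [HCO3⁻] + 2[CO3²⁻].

CA = 2.96 mmol/kg

[CO2*] = KH · pCO2 = 10^(−1.58) × 1200×10^-6 = 3.156×10^-5 mol/kg
α₀ = 1/(1 + K1/[H⁺] + K1K2/[H⁺]²) = 1/(1 + 10^+1.93 + 10^+0.64) = 0.01105
DIC = [CO2*]/α₀ = 3.156×10^-5 / 0.01105 = 2.856 mmol/kg
CA = (α₁ + 2α₂)·DIC = (0.9407 + 2×0.04825) × 2.856 = 2.96 mmol/kg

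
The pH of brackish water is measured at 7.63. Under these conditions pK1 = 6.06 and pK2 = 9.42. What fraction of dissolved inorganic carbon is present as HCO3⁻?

α₁ = 0.959

α₁ = 1 / (1 + [H⁺]/K1 + K2/[H⁺]) = 1 / (1 + 10^-1.57 + 10^-1.79)
   = 1 / (1 + 0.026915 + 0.016218) = 1/1.0431 = 0.9587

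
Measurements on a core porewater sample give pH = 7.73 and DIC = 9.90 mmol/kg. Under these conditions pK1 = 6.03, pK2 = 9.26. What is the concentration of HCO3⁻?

α₁ = 1 / (1 + [H⁺]/K1 + K2/[H⁺]) = 1 / (1 + 10^-1.70 + 10^-1.53)
   = 1 / (1 + 0.019953 + 0.029512) = 1/1.0495 = 0.9529
[HCO3⁻] = α₁ × DIC = 0.9529 × 9.90 = 9.43 mmol/kg

[HCO3⁻] = 9.43 mmol/kg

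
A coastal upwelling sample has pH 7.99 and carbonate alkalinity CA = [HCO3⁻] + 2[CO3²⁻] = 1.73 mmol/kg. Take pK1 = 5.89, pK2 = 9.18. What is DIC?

CA = [HCO3⁻] + 2[CO3²⁻] = (α₁ + 2α₂)·DIC
At pH 7.99: [H⁺]/K1 = 10^-2.10 = 0.0079433, K2/[H⁺] = 10^-1.19 = 0.064565
α₁ = 1/(1 + 0.0079433 + 0.064565) = 1/1.0725 = 0.9324; α₂ = α₁·K2/[H⁺] = 0.06020
α₁ + 2α₂ = 1.0528
DIC = CA / (α₁ + 2α₂) = 1.73 / 1.0528 = 1.64 mmol/kg

DIC = 1.64 mmol/kg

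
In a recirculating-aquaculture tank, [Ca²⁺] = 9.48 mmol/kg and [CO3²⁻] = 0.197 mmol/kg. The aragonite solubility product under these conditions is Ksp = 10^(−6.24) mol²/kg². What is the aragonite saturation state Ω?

Ksp = 10^(−6.24) = 5.754×10^-7
Ω = [Ca²⁺][CO3²⁻]/Ksp = (9.48×10^-3)(0.197×10^-3) / 5.754×10^-7 = 3.25

Ω = 3.25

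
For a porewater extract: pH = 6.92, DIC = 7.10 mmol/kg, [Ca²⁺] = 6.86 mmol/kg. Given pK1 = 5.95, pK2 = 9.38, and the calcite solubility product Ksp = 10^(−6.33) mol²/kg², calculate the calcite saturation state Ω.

Ω = 0.325

α₂ = 1 / (1 + [H⁺]/K2 + [H⁺]²/(K1K2)) = 1 / (1 + 10^+2.46 + 10^+1.49)
   = 1 / (1 + 288.40 + 30.903) = 1/320.31 = 0.003122
[CO3²⁻] = α₂ × DIC = 0.003122 × 7.10 = 0.02217 mmol/kg
Ksp = 10^(−6.33) = 4.677×10^-7
Ω = [Ca²⁺][CO3²⁻]/Ksp = (6.86×10^-3)(2.217×10^-5) / 4.677×10^-7 = 0.325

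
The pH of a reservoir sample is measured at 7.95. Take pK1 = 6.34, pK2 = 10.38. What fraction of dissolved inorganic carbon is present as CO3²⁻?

α₂ = 0.00361

α₂ = 1 / (1 + [H⁺]/K2 + [H⁺]²/(K1K2)) = 1 / (1 + 10^+2.43 + 10^+0.82)
   = 1 / (1 + 269.15 + 6.6069) = 1/276.76 = 0.003613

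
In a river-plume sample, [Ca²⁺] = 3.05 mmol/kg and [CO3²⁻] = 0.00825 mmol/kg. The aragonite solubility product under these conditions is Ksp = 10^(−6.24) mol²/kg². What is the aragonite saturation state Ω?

Ω = 0.0437

Ksp = 10^(−6.24) = 5.754×10^-7
Ω = [Ca²⁺][CO3²⁻]/Ksp = (3.05×10^-3)(0.00825×10^-3) / 5.754×10^-7 = 0.0437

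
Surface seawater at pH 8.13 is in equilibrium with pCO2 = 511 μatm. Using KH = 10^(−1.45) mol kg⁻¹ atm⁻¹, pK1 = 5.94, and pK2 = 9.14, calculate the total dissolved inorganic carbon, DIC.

[CO2*] = KH · pCO2 = 10^(−1.45) × 511×10^-6 = 1.813×10^-5 mol/kg
α₀ = 1/(1 + K1/[H⁺] + K1K2/[H⁺]²) = 1/(1 + 10^+2.19 + 10^+1.18) = 0.005847
DIC = [CO2*]/α₀ = 1.813×10^-5 / 0.005847 = 3.10 mmol/kg

DIC = 3.10 mmol/kg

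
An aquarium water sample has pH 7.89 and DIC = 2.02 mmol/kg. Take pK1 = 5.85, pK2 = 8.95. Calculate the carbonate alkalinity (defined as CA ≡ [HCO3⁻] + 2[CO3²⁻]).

CA = [HCO3⁻] + 2[CO3²⁻] = (α₁ + 2α₂)·DIC
At pH 7.89: [H⁺]/K1 = 10^-2.04 = 0.0091201, K2/[H⁺] = 10^-1.06 = 0.087096
α₁ = 1/(1 + 0.0091201 + 0.087096) = 1/1.0962 = 0.9122; α₂ = α₁·K2/[H⁺] = 0.07945
α₁ + 2α₂ = 1.0711
CA = 1.0711 × 2.02 = 2.16 mmol/kg

CA = 2.16 mmol/kg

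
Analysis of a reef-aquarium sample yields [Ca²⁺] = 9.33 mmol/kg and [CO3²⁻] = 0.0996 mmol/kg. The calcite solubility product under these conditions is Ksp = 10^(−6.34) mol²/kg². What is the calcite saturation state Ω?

Ksp = 10^(−6.34) = 4.571×10^-7
Ω = [Ca²⁺][CO3²⁻]/Ksp = (9.33×10^-3)(0.0996×10^-3) / 4.571×10^-7 = 2.03

Ω = 2.03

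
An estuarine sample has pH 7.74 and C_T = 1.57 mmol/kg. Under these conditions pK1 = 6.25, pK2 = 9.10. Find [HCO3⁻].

α₁ = 1 / (1 + [H⁺]/K1 + K2/[H⁺]) = 1 / (1 + 10^-1.49 + 10^-1.36)
   = 1 / (1 + 0.032359 + 0.043652) = 1/1.0760 = 0.9294
[HCO3⁻] = α₁ × DIC = 0.9294 × 1.57 = 1.46 mmol/kg

[HCO3⁻] = 1.46 mmol/kg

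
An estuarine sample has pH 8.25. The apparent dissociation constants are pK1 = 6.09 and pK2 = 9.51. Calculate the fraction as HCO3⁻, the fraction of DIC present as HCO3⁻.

α₁ = 0.942

α₁ = 1 / (1 + [H⁺]/K1 + K2/[H⁺]) = 1 / (1 + 10^-2.16 + 10^-1.26)
   = 1 / (1 + 0.0069183 + 0.054954) = 1/1.0619 = 0.9417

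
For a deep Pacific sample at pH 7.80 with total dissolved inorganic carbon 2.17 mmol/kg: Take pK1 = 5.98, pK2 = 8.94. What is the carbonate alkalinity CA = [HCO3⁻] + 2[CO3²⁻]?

CA = 2.28 mmol/kg

CA = [HCO3⁻] + 2[CO3²⁻] = (α₁ + 2α₂)·DIC
At pH 7.80: [H⁺]/K1 = 10^-1.82 = 0.015136, K2/[H⁺] = 10^-1.14 = 0.072444
α₁ = 1/(1 + 0.015136 + 0.072444) = 1/1.0876 = 0.9195; α₂ = α₁·K2/[H⁺] = 0.06661
α₁ + 2α₂ = 1.0527
CA = 1.0527 × 2.17 = 2.28 mmol/kg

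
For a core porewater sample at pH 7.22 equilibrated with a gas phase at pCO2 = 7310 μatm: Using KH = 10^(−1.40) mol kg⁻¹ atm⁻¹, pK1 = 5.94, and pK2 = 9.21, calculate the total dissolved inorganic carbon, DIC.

[CO2*] = KH · pCO2 = 10^(−1.40) × 7310×10^-6 = 2.910×10^-4 mol/kg
α₀ = 1/(1 + K1/[H⁺] + K1K2/[H⁺]²) = 1/(1 + 10^+1.28 + 10^-0.71) = 0.04938
DIC = [CO2*]/α₀ = 2.910×10^-4 / 0.04938 = 5.89 mmol/kg

DIC = 5.89 mmol/kg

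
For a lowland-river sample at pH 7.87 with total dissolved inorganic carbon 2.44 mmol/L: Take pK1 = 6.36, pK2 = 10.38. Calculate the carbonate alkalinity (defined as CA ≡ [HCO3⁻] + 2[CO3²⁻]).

CA = [HCO3⁻] + 2[CO3²⁻] = (α₁ + 2α₂)·DIC
At pH 7.87: [H⁺]/K1 = 10^-1.51 = 0.030903, K2/[H⁺] = 10^-2.51 = 0.0030903
α₁ = 1/(1 + 0.030903 + 0.0030903) = 1/1.0340 = 0.9671; α₂ = α₁·K2/[H⁺] = 0.002989
α₁ + 2α₂ = 0.9731
CA = 0.9731 × 2.44 = 2.37 mmol/L

CA = 2.37 mmol/L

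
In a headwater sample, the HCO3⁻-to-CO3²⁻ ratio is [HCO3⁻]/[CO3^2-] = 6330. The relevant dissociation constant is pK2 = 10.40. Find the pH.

pH = 6.60

From K2 = [H⁺][CO3^2-]/[HCO3⁻]:  pH = pK2 − log₁₀([HCO3⁻]/[CO3^2-])
log₁₀(6330) = +3.801
pH = 10.40 − (+3.801) = 6.60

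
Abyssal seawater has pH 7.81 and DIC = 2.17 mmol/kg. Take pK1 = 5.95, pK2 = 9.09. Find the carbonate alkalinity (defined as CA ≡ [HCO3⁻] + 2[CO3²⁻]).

CA = [HCO3⁻] + 2[CO3²⁻] = (α₁ + 2α₂)·DIC
At pH 7.81: [H⁺]/K1 = 10^-1.86 = 0.013804, K2/[H⁺] = 10^-1.28 = 0.052481
α₁ = 1/(1 + 0.013804 + 0.052481) = 1/1.0663 = 0.9378; α₂ = α₁·K2/[H⁺] = 0.04922
α₁ + 2α₂ = 1.0363
CA = 1.0363 × 2.17 = 2.25 mmol/kg

CA = 2.25 mmol/kg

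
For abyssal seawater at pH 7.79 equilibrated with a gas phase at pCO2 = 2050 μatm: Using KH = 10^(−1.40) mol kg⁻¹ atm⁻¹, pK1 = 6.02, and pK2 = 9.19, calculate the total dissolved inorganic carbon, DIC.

[CO2*] = KH · pCO2 = 10^(−1.40) × 2050×10^-6 = 8.161×10^-5 mol/kg
α₀ = 1/(1 + K1/[H⁺] + K1K2/[H⁺]²) = 1/(1 + 10^+1.77 + 10^+0.37) = 0.01607
DIC = [CO2*]/α₀ = 8.161×10^-5 / 0.01607 = 5.08 mmol/kg

DIC = 5.08 mmol/kg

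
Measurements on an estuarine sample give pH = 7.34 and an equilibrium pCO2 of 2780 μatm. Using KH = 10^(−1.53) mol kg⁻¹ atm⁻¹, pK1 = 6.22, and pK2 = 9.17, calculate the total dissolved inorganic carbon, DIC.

DIC = 1.18 mmol/kg

[CO2*] = KH · pCO2 = 10^(−1.53) × 2780×10^-6 = 8.204×10^-5 mol/kg
α₀ = 1/(1 + K1/[H⁺] + K1K2/[H⁺]²) = 1/(1 + 10^+1.12 + 10^-0.71) = 0.06955
DIC = [CO2*]/α₀ = 8.204×10^-5 / 0.06955 = 1.18 mmol/kg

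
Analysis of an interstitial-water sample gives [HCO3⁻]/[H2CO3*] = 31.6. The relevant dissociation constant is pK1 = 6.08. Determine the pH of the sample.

From K1 = [H⁺][HCO3⁻]/[H2CO3*]:  pH = pK1 + log₁₀([HCO3⁻]/[H2CO3*])
log₁₀(31.6) = +1.500
pH = 6.08 + (+1.500) = 7.58

pH = 7.58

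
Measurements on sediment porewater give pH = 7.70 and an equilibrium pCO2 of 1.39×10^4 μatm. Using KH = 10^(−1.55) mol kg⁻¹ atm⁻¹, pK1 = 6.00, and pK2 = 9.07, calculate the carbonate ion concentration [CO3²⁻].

[CO3²⁻] = 0.838 mmol/kg

[CO2*] = KH · pCO2 = 10^(−1.55) × 1.39×10^4×10^-6 = 3.918×10^-4 mol/kg
α₀ = 1/(1 + K1/[H⁺] + K1K2/[H⁺]²) = 1/(1 + 10^+1.70 + 10^+0.33) = 0.01878
DIC = [CO2*]/α₀ = 3.918×10^-4 / 0.01878 = 20.86 mmol/kg
[CO3²⁻] = α₂·DIC; α₂ = 0.04014, so [CO3²⁻] = 0.04014 × 20.86 = 0.838 mmol/kg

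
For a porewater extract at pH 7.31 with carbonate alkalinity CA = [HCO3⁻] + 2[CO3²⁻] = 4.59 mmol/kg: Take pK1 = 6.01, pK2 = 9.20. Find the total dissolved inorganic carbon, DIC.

DIC = 4.76 mmol/kg

CA = [HCO3⁻] + 2[CO3²⁻] = (α₁ + 2α₂)·DIC
At pH 7.31: [H⁺]/K1 = 10^-1.30 = 0.050119, K2/[H⁺] = 10^-1.89 = 0.012882
α₁ = 1/(1 + 0.050119 + 0.012882) = 1/1.0630 = 0.9407; α₂ = α₁·K2/[H⁺] = 0.01212
α₁ + 2α₂ = 0.9650
DIC = CA / (α₁ + 2α₂) = 4.59 / 0.9650 = 4.76 mmol/kg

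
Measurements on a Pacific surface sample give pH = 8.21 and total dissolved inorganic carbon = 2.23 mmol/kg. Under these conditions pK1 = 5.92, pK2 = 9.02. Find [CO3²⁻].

α₂ = 1 / (1 + [H⁺]/K2 + [H⁺]²/(K1K2)) = 1 / (1 + 10^+0.81 + 10^-1.48)
   = 1 / (1 + 6.4565 + 0.033113) = 1/7.4897 = 0.1335
[CO3²⁻] = α₂ × DIC = 0.1335 × 2.23 = 0.298 mmol/kg

[CO3²⁻] = 0.298 mmol/kg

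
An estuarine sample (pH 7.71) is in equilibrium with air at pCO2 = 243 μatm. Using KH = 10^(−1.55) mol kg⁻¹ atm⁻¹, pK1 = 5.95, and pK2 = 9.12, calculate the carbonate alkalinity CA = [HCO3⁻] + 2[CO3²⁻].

CA = 0.425 mmol/kg

[CO2*] = KH · pCO2 = 10^(−1.55) × 243×10^-6 = 6.849×10^-6 mol/kg
α₀ = 1/(1 + K1/[H⁺] + K1K2/[H⁺]²) = 1/(1 + 10^+1.76 + 10^+0.35) = 0.01645
DIC = [CO2*]/α₀ = 6.849×10^-6 / 0.01645 = 0.4163 mmol/kg
CA = (α₁ + 2α₂)·DIC = (0.9467 + 2×0.03683) × 0.4163 = 0.425 mmol/kg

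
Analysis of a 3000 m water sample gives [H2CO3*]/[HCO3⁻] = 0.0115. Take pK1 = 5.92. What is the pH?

From K1 = [H⁺][HCO3⁻]/[H2CO3*]:  pH = pK1 − log₁₀([H2CO3*]/[HCO3⁻])
log₁₀(0.0115) = -1.939
pH = 5.92 − (-1.939) = 7.86

pH = 7.86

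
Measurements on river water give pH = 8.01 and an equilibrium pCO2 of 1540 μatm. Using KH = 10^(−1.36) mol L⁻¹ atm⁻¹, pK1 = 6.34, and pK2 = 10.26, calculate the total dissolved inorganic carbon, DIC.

[CO2*] = KH · pCO2 = 10^(−1.36) × 1540×10^-6 = 6.722×10^-5 mol/L
α₀ = 1/(1 + K1/[H⁺] + K1K2/[H⁺]²) = 1/(1 + 10^+1.67 + 10^-0.58) = 0.02082
DIC = [CO2*]/α₀ = 6.722×10^-5 / 0.02082 = 3.23 mmol/L

DIC = 3.23 mmol/L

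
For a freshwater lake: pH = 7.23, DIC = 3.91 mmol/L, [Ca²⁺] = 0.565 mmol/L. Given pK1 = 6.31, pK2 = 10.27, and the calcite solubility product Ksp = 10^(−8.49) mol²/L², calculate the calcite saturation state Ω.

α₂ = 1 / (1 + [H⁺]/K2 + [H⁺]²/(K1K2)) = 1 / (1 + 10^+3.04 + 10^+2.12)
   = 1 / (1 + 1096.5 + 131.83) = 1/1229.3 = 0.0008135
[CO3²⁻] = α₂ × DIC = 0.0008135 × 3.91 = 0.003181 mmol/L = 3.181 μmol/L
Ksp = 10^(−8.49) = 3.236×10^-9
Ω = [Ca²⁺][CO3²⁻]/Ksp = (0.565×10^-3)(3.181×10^-6) / 3.236×10^-9 = 0.555

Ω = 0.555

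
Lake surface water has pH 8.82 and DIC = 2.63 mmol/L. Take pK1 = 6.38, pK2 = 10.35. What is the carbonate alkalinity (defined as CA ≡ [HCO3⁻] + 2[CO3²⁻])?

CA = 2.70 mmol/L

CA = [HCO3⁻] + 2[CO3²⁻] = (α₁ + 2α₂)·DIC
At pH 8.82: [H⁺]/K1 = 10^-2.44 = 0.0036308, K2/[H⁺] = 10^-1.53 = 0.029512
α₁ = 1/(1 + 0.0036308 + 0.029512) = 1/1.0331 = 0.9679; α₂ = α₁·K2/[H⁺] = 0.02857
α₁ + 2α₂ = 1.0251
CA = 1.0251 × 2.63 = 2.70 mmol/L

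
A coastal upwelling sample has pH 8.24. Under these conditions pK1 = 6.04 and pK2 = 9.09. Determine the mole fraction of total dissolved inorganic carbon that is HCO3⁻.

α₁ = 1 / (1 + [H⁺]/K1 + K2/[H⁺]) = 1 / (1 + 10^-2.20 + 10^-0.85)
   = 1 / (1 + 0.0063096 + 0.14125) = 1/1.1476 = 0.8714

α₁ = 0.871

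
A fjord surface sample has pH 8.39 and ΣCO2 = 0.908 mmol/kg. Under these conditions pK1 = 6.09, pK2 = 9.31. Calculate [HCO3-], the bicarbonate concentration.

α₁ = 1 / (1 + [H⁺]/K1 + K2/[H⁺]) = 1 / (1 + 10^-2.30 + 10^-0.92)
   = 1 / (1 + 0.0050119 + 0.12023) = 1/1.1252 = 0.8887
[HCO3⁻] = α₁ × DIC = 0.8887 × 0.908 = 0.807 mmol/kg

[HCO3⁻] = 0.807 mmol/kg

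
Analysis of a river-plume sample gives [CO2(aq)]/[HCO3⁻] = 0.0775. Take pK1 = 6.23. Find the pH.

pH = 7.34

From K1 = [H⁺][HCO3⁻]/[CO2(aq)]:  pH = pK1 − log₁₀([CO2(aq)]/[HCO3⁻])
log₁₀(0.0775) = -1.111
pH = 6.23 − (-1.111) = 7.34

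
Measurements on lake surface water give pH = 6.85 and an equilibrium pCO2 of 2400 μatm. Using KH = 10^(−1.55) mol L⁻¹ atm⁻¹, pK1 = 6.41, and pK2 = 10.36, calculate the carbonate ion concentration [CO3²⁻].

[CO3²⁻] = 0.0576 μmol/L

[CO2*] = KH · pCO2 = 10^(−1.55) × 2400×10^-6 = 6.764×10^-5 mol/L
α₀ = 1/(1 + K1/[H⁺] + K1K2/[H⁺]²) = 1/(1 + 10^+0.44 + 10^-3.07) = 0.2663
DIC = [CO2*]/α₀ = 6.764×10^-5 / 0.2663 = 0.2540 mmol/L
[CO3²⁻] = α₂·DIC; α₂ = 0.0002267, so [CO3²⁻] = 0.0002267 × 0.2540 = 5.76×10^-5 mmol/L = 0.0576 μmol/L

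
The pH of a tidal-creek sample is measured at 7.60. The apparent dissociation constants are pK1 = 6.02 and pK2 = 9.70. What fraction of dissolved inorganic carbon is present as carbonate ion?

α₂ = 0.00768

α₂ = 1 / (1 + [H⁺]/K2 + [H⁺]²/(K1K2)) = 1 / (1 + 10^+2.10 + 10^+0.52)
   = 1 / (1 + 125.89 + 3.3113) = 1/130.20 = 0.007680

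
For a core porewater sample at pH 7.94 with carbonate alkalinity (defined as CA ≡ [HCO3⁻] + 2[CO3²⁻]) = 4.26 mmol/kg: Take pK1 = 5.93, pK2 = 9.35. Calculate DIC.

CA = [HCO3⁻] + 2[CO3²⁻] = (α₁ + 2α₂)·DIC
At pH 7.94: [H⁺]/K1 = 10^-2.01 = 0.0097724, K2/[H⁺] = 10^-1.41 = 0.038905
α₁ = 1/(1 + 0.0097724 + 0.038905) = 1/1.0487 = 0.9536; α₂ = α₁·K2/[H⁺] = 0.03710
α₁ + 2α₂ = 1.0278
DIC = CA / (α₁ + 2α₂) = 4.26 / 1.0278 = 4.14 mmol/kg

DIC = 4.14 mmol/kg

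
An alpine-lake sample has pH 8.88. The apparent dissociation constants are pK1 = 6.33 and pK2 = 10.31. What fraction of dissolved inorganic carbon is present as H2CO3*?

α₀ = 0.00271

α₀ = 1 / (1 + K1/[H⁺] + K1K2/[H⁺]²) = 1 / (1 + 10^+2.55 + 10^+1.12)
   = 1 / (1 + 354.81 + 13.183) = 1/369.00 = 0.002710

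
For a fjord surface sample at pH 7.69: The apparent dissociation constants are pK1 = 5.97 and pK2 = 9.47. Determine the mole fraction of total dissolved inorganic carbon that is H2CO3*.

α₀ = 1 / (1 + K1/[H⁺] + K1K2/[H⁺]²) = 1 / (1 + 10^+1.72 + 10^-0.06)
   = 1 / (1 + 52.481 + 0.87096) = 1/54.352 = 0.01840

α₀ = 0.0184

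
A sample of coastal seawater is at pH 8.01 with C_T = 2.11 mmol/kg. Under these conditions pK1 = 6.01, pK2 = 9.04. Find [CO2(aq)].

α₀ = 1 / (1 + K1/[H⁺] + K1K2/[H⁺]²) = 1 / (1 + 10^+2.00 + 10^+0.97)
   = 1 / (1 + 100.00 + 9.3325) = 1/110.33 = 0.009064
[CO2*] = α₀ × DIC = 0.009064 × 2.11 = 0.0191 mmol/kg = 19.1 μmol/kg

[CO2*] = 19.1 μmol/kg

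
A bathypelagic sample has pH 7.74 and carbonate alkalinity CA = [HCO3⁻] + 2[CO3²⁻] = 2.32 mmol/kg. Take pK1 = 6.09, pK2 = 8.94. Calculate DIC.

CA = [HCO3⁻] + 2[CO3²⁻] = (α₁ + 2α₂)·DIC
At pH 7.74: [H⁺]/K1 = 10^-1.65 = 0.022387, K2/[H⁺] = 10^-1.20 = 0.063096
α₁ = 1/(1 + 0.022387 + 0.063096) = 1/1.0855 = 0.9212; α₂ = α₁·K2/[H⁺] = 0.05813
α₁ + 2α₂ = 1.0375
DIC = CA / (α₁ + 2α₂) = 2.32 / 1.0375 = 2.24 mmol/kg

DIC = 2.24 mmol/kg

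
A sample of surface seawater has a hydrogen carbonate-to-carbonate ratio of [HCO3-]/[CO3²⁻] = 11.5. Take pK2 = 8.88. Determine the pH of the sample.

pH = 7.82

From K2 = [H⁺][CO3²⁻]/[HCO3-]:  pH = pK2 − log₁₀([HCO3-]/[CO3²⁻])
log₁₀(11.5) = +1.061
pH = 8.88 − (+1.061) = 7.82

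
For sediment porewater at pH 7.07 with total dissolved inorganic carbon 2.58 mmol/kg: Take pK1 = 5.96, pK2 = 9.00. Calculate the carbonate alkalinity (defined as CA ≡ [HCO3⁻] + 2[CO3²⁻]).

CA = 2.42 mmol/kg

CA = [HCO3⁻] + 2[CO3²⁻] = (α₁ + 2α₂)·DIC
At pH 7.07: [H⁺]/K1 = 10^-1.11 = 0.077625, K2/[H⁺] = 10^-1.93 = 0.011749
α₁ = 1/(1 + 0.077625 + 0.011749) = 1/1.0894 = 0.9180; α₂ = α₁·K2/[H⁺] = 0.01079
α₁ + 2α₂ = 0.9395
CA = 0.9395 × 2.58 = 2.42 mmol/kg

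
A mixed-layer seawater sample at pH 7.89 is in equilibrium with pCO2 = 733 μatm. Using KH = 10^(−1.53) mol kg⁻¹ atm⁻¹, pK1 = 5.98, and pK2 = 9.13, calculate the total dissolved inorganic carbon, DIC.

[CO2*] = KH · pCO2 = 10^(−1.53) × 733×10^-6 = 2.163×10^-5 mol/kg
α₀ = 1/(1 + K1/[H⁺] + K1K2/[H⁺]²) = 1/(1 + 10^+1.91 + 10^+0.67) = 0.01150
DIC = [CO2*]/α₀ = 2.163×10^-5 / 0.01150 = 1.88 mmol/kg

DIC = 1.88 mmol/kg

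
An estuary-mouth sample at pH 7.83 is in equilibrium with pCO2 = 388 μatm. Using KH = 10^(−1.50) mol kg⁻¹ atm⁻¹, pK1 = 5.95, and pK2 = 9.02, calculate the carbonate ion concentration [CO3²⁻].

[CO2*] = KH · pCO2 = 10^(−1.50) × 388×10^-6 = 1.227×10^-5 mol/kg
α₀ = 1/(1 + K1/[H⁺] + K1K2/[H⁺]²) = 1/(1 + 10^+1.88 + 10^+0.69) = 0.01223
DIC = [CO2*]/α₀ = 1.227×10^-5 / 0.01223 = 1.003 mmol/kg
[CO3²⁻] = α₂·DIC; α₂ = 0.05991, so [CO3²⁻] = 0.05991 × 1.003 = 0.0601 mmol/kg

[CO3²⁻] = 0.0601 mmol/kg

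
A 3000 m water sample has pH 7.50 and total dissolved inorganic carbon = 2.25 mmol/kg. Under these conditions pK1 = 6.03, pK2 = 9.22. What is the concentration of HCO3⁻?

[HCO3⁻] = 2.14 mmol/kg

α₁ = 1 / (1 + [H⁺]/K1 + K2/[H⁺]) = 1 / (1 + 10^-1.47 + 10^-1.72)
   = 1 / (1 + 0.033884 + 0.019055) = 1/1.0529 = 0.9497
[HCO3⁻] = α₁ × DIC = 0.9497 × 2.25 = 2.14 mmol/kg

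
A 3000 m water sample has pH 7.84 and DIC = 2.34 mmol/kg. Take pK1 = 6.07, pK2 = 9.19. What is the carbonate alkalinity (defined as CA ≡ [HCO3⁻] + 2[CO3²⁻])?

CA = 2.40 mmol/kg

CA = [HCO3⁻] + 2[CO3²⁻] = (α₁ + 2α₂)·DIC
At pH 7.84: [H⁺]/K1 = 10^-1.77 = 0.016982, K2/[H⁺] = 10^-1.35 = 0.044668
α₁ = 1/(1 + 0.016982 + 0.044668) = 1/1.0617 = 0.9419; α₂ = α₁·K2/[H⁺] = 0.04207
α₁ + 2α₂ = 1.0261
CA = 1.0261 × 2.34 = 2.40 mmol/kg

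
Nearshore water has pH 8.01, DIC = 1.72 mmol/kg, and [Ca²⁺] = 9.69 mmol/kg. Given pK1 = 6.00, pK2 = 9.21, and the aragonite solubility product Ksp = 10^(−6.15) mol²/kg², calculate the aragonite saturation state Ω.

Ω = 1.38

α₂ = 1 / (1 + [H⁺]/K2 + [H⁺]²/(K1K2)) = 1 / (1 + 10^+1.20 + 10^-0.81)
   = 1 / (1 + 15.849 + 0.15488) = 1/17.004 = 0.05881
[CO3²⁻] = α₂ × DIC = 0.05881 × 1.72 = 0.1012 mmol/kg
Ksp = 10^(−6.15) = 7.079×10^-7
Ω = [Ca²⁺][CO3²⁻]/Ksp = (9.69×10^-3)(1.012×10^-4) / 7.079×10^-7 = 1.38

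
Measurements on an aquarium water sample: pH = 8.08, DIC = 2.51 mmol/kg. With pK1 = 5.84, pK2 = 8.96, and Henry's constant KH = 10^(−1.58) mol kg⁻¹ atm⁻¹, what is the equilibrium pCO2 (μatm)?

pCO2 = 483 μatm

α₀ = 1 / (1 + K1/[H⁺] + K1K2/[H⁺]²) = 1 / (1 + 10^+2.24 + 10^+1.36)
   = 1 / (1 + 173.78 + 22.909) = 1/197.69 = 0.005058
[CO2*] = α₀ × DIC = 0.005058 × 2.51 = 0.01270 mmol/kg = 12.70 μmol/kg
pCO2 = [CO2*]/KH = 1.270×10^-5 / 2.630×10^-2 = 483 μatm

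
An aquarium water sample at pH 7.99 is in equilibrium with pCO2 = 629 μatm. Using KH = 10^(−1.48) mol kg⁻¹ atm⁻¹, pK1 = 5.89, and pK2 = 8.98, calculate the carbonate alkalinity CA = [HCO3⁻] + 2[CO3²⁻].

[CO2*] = KH · pCO2 = 10^(−1.48) × 629×10^-6 = 2.083×10^-5 mol/kg
α₀ = 1/(1 + K1/[H⁺] + K1K2/[H⁺]²) = 1/(1 + 10^+2.10 + 10^+1.11) = 0.007154
DIC = [CO2*]/α₀ = 2.083×10^-5 / 0.007154 = 2.911 mmol/kg
CA = (α₁ + 2α₂)·DIC = (0.9007 + 2×0.09217) × 2.911 = 3.16 mmol/kg

CA = 3.16 mmol/kg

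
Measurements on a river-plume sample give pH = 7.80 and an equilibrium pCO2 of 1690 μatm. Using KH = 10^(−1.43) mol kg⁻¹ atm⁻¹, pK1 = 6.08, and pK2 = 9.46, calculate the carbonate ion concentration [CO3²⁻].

[CO3²⁻] = 0.0721 mmol/kg

[CO2*] = KH · pCO2 = 10^(−1.43) × 1690×10^-6 = 6.279×10^-5 mol/kg
α₀ = 1/(1 + K1/[H⁺] + K1K2/[H⁺]²) = 1/(1 + 10^+1.72 + 10^+0.06) = 0.01831
DIC = [CO2*]/α₀ = 6.279×10^-5 / 0.01831 = 3.430 mmol/kg
[CO3²⁻] = α₂·DIC; α₂ = 0.02102, so [CO3²⁻] = 0.02102 × 3.430 = 0.0721 mmol/kg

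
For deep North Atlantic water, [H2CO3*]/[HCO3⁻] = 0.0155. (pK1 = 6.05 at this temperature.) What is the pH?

pH = 7.86

From K1 = [H⁺][HCO3⁻]/[H2CO3*]:  pH = pK1 − log₁₀([H2CO3*]/[HCO3⁻])
log₁₀(0.0155) = -1.810
pH = 6.05 − (-1.810) = 7.86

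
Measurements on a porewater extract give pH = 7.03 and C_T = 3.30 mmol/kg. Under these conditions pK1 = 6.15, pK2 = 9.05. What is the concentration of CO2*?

α₀ = 1 / (1 + K1/[H⁺] + K1K2/[H⁺]²) = 1 / (1 + 10^+0.88 + 10^-1.14)
   = 1 / (1 + 7.5858 + 0.072444) = 1/8.6582 = 0.1155
[CO2*] = α₀ × DIC = 0.1155 × 3.30 = 0.381 mmol/kg

[CO2*] = 0.381 mmol/kg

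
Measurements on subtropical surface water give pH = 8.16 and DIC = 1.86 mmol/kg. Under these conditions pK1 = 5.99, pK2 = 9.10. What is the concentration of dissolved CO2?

[CO2*] = 11.2 μmol/kg

α₀ = 1 / (1 + K1/[H⁺] + K1K2/[H⁺]²) = 1 / (1 + 10^+2.17 + 10^+1.23)
   = 1 / (1 + 147.91 + 16.982) = 1/165.89 = 0.006028
[CO2*] = α₀ × DIC = 0.006028 × 1.86 = 0.0112 mmol/kg = 11.2 μmol/kg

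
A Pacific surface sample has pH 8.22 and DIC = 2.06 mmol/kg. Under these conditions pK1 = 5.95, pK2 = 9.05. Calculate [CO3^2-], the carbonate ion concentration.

α₂ = 1 / (1 + [H⁺]/K2 + [H⁺]²/(K1K2)) = 1 / (1 + 10^+0.83 + 10^-1.44)
   = 1 / (1 + 6.7608 + 0.036308) = 1/7.7971 = 0.1283
[CO3²⁻] = α₂ × DIC = 0.1283 × 2.06 = 0.264 mmol/kg

[CO3²⁻] = 0.264 mmol/kg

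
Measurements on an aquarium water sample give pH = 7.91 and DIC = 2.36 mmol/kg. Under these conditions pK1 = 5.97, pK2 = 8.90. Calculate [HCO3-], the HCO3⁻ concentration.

α₁ = 1 / (1 + [H⁺]/K1 + K2/[H⁺]) = 1 / (1 + 10^-1.94 + 10^-0.99)
   = 1 / (1 + 0.011482 + 0.10233) = 1/1.1138 = 0.8978
[HCO3⁻] = α₁ × DIC = 0.8978 × 2.36 = 2.12 mmol/kg

[HCO3⁻] = 2.12 mmol/kg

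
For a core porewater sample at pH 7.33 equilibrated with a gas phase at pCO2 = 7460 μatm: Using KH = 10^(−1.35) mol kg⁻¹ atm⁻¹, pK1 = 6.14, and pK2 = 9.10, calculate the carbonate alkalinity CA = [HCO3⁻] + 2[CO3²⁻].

[CO2*] = KH · pCO2 = 10^(−1.35) × 7460×10^-6 = 3.332×10^-4 mol/kg
α₀ = 1/(1 + K1/[H⁺] + K1K2/[H⁺]²) = 1/(1 + 10^+1.19 + 10^-0.58) = 0.05970
DIC = [CO2*]/α₀ = 3.332×10^-4 / 0.05970 = 5.582 mmol/kg
CA = (α₁ + 2α₂)·DIC = (0.9246 + 2×0.01570) × 5.582 = 5.34 mmol/kg

CA = 5.34 mmol/kg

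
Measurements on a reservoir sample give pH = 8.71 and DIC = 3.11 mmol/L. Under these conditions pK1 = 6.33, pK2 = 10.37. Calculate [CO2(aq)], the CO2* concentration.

[CO2*] = 12.6 μmol/L

α₀ = 1 / (1 + K1/[H⁺] + K1K2/[H⁺]²) = 1 / (1 + 10^+2.38 + 10^+0.72)
   = 1 / (1 + 239.88 + 5.2481) = 1/246.13 = 0.004063
[CO2*] = α₀ × DIC = 0.004063 × 3.11 = 0.0126 mmol/L = 12.6 μmol/L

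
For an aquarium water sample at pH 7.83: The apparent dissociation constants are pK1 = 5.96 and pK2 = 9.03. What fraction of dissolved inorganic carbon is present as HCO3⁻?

α₁ = 0.929

α₁ = 1 / (1 + [H⁺]/K1 + K2/[H⁺]) = 1 / (1 + 10^-1.87 + 10^-1.20)
   = 1 / (1 + 0.013490 + 0.063096) = 1/1.0766 = 0.9289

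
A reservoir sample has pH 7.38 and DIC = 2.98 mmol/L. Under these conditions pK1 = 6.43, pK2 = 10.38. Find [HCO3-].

α₁ = 1 / (1 + [H⁺]/K1 + K2/[H⁺]) = 1 / (1 + 10^-0.95 + 10^-3.00)
   = 1 / (1 + 0.11220 + 0.0010000) = 1/1.1132 = 0.8983
[HCO3⁻] = α₁ × DIC = 0.8983 × 2.98 = 2.68 mmol/L

[HCO3⁻] = 2.68 mmol/L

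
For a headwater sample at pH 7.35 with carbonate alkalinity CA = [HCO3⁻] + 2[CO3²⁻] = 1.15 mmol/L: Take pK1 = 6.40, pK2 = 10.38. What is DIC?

CA = [HCO3⁻] + 2[CO3²⁻] = (α₁ + 2α₂)·DIC
At pH 7.35: [H⁺]/K1 = 10^-0.95 = 0.11220, K2/[H⁺] = 10^-3.03 = 0.00093325
α₁ = 1/(1 + 0.11220 + 0.00093325) = 1/1.1131 = 0.8984; α₂ = α₁·K2/[H⁺] = 0.0008384
α₁ + 2α₂ = 0.9000
DIC = CA / (α₁ + 2α₂) = 1.15 / 0.9000 = 1.28 mmol/L

DIC = 1.28 mmol/L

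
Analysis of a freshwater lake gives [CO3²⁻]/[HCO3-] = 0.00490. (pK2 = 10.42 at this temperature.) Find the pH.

From K2 = [H⁺][CO3²⁻]/[HCO3-]:  pH = pK2 + log₁₀([CO3²⁻]/[HCO3-])
log₁₀(0.00490) = -2.310
pH = 10.42 + (-2.310) = 8.11

pH = 8.11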